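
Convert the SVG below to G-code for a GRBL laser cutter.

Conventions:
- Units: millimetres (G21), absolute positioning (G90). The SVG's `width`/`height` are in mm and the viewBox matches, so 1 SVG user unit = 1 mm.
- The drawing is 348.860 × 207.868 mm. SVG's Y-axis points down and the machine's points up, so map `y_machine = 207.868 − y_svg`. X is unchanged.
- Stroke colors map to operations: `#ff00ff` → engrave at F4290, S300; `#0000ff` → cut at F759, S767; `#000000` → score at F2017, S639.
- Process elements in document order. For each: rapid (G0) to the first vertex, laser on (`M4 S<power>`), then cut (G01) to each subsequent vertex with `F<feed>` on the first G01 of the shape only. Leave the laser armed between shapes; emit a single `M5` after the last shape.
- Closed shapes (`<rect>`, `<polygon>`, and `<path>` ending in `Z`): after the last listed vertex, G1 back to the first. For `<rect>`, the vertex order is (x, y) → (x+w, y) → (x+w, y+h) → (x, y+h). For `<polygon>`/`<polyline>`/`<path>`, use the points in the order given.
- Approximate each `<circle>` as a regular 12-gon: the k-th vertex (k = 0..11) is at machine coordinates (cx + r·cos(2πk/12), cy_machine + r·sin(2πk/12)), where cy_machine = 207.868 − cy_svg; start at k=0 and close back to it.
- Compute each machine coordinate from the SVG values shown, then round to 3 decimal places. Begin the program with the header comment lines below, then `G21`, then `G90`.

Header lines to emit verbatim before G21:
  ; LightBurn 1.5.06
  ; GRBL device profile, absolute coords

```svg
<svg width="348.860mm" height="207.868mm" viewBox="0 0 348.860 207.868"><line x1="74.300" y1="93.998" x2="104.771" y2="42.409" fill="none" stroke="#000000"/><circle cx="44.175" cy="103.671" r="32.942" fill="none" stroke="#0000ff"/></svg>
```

; LightBurn 1.5.06
; GRBL device profile, absolute coords
G21
G90
G0 X74.300 Y113.870
M4 S639
G01 X104.771 Y165.459 F2017
G0 X77.117 Y104.197
M4 S767
G01 X72.704 Y120.668 F759
G01 X60.646 Y132.726
G01 X44.175 Y137.139
G01 X27.704 Y132.726
G01 X15.646 Y120.668
G01 X11.233 Y104.197
G01 X15.646 Y87.726
G01 X27.704 Y75.668
G01 X44.175 Y71.255
G01 X60.646 Y75.668
G01 X72.704 Y87.726
G01 X77.117 Y104.197
M5

viewBox `0 0 348.860 207.868` with mm width/height → 1 unit = 1 mm. Flip: y_m = 207.868 − y_svg.

**Shape 1** — `<line>` line segment, stroke `#000000` → score (S639, F2017). Machine vertices: (74.300,113.870) → (104.771,165.459). Open path.

**Shape 2** — `<circle>` circle, stroke `#0000ff` → cut (S767, F759). Machine vertices: (77.117,104.197) → (72.704,120.668) → (60.646,132.726) → (44.175,137.139) → (27.704,132.726) → (15.646,120.668) → (11.233,104.197) → (15.646,87.726) → (27.704,75.668) → (44.175,71.255) → (60.646,75.668) → (72.704,87.726) → (77.117,104.197). Closed: final G1 returns to the first vertex.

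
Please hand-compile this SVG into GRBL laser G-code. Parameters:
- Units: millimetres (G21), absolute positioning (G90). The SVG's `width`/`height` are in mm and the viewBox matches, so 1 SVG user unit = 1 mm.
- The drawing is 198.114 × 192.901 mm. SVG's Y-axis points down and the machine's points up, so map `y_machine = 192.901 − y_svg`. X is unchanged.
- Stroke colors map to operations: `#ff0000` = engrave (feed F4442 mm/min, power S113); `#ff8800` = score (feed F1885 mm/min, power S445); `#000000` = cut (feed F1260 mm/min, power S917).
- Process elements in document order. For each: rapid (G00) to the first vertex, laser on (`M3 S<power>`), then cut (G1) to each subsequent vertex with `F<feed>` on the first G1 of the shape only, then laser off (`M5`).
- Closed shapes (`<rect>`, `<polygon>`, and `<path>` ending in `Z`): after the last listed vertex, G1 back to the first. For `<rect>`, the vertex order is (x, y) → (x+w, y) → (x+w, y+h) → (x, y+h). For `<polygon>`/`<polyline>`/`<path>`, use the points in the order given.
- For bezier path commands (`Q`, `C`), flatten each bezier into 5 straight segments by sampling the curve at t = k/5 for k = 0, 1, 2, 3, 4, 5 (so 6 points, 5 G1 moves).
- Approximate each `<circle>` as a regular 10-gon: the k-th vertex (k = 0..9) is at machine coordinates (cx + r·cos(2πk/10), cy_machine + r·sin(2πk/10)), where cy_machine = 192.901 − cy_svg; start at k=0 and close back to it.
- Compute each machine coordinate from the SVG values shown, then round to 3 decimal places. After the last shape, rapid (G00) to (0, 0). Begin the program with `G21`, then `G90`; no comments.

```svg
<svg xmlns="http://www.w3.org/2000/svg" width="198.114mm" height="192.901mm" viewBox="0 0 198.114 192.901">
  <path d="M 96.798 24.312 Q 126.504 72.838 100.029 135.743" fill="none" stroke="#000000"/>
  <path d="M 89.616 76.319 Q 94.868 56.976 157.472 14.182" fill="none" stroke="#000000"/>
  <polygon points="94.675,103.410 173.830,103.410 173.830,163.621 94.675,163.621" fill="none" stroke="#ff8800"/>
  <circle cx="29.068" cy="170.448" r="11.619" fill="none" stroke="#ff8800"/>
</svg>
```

1 u = 1 mm; y_m = 192.901 − y.

[1] `<path>` quadratic bezier, #000000→cut S917 F1260: (96.798,168.589) → (106.433,148.603) → (111.574,127.468) → (112.220,105.181) → (108.372,81.745) → (100.029,57.158)

[2] `<path>` quadratic bezier, #000000→cut S917 F1260: (89.616,116.582) → (94.011,125.257) → (102.994,135.809) → (116.565,148.236) → (134.724,162.539) → (157.472,178.719)

[3] `<polygon>` rectangle, #ff8800→score S445 F1885: (94.675,89.491) → (173.830,89.491) → (173.830,29.280) → (94.675,29.280) → (94.675,89.491) (closed)

[4] `<circle>` circle, #ff8800→score S445 F1885: (40.687,22.453) → (38.468,29.282) → (32.658,33.503) → (25.478,33.503) → (19.668,29.282) → (17.449,22.453) → (19.668,15.624) → (25.478,11.403) → (32.658,11.403) → (38.468,15.624) → (40.687,22.453) (closed)

G21
G90
G00 X96.798 Y168.589
M3 S917
G1 X106.433 Y148.603 F1260
G1 X111.574 Y127.468
G1 X112.220 Y105.181
G1 X108.372 Y81.745
G1 X100.029 Y57.158
M5
G00 X89.616 Y116.582
M3 S917
G1 X94.011 Y125.257 F1260
G1 X102.994 Y135.809
G1 X116.565 Y148.236
G1 X134.724 Y162.539
G1 X157.472 Y178.719
M5
G00 X94.675 Y89.491
M3 S445
G1 X173.830 Y89.491 F1885
G1 X173.830 Y29.280
G1 X94.675 Y29.280
G1 X94.675 Y89.491
M5
G00 X40.687 Y22.453
M3 S445
G1 X38.468 Y29.282 F1885
G1 X32.658 Y33.503
G1 X25.478 Y33.503
G1 X19.668 Y29.282
G1 X17.449 Y22.453
G1 X19.668 Y15.624
G1 X25.478 Y11.403
G1 X32.658 Y11.403
G1 X38.468 Y15.624
G1 X40.687 Y22.453
M5
G00 X0.000 Y0.000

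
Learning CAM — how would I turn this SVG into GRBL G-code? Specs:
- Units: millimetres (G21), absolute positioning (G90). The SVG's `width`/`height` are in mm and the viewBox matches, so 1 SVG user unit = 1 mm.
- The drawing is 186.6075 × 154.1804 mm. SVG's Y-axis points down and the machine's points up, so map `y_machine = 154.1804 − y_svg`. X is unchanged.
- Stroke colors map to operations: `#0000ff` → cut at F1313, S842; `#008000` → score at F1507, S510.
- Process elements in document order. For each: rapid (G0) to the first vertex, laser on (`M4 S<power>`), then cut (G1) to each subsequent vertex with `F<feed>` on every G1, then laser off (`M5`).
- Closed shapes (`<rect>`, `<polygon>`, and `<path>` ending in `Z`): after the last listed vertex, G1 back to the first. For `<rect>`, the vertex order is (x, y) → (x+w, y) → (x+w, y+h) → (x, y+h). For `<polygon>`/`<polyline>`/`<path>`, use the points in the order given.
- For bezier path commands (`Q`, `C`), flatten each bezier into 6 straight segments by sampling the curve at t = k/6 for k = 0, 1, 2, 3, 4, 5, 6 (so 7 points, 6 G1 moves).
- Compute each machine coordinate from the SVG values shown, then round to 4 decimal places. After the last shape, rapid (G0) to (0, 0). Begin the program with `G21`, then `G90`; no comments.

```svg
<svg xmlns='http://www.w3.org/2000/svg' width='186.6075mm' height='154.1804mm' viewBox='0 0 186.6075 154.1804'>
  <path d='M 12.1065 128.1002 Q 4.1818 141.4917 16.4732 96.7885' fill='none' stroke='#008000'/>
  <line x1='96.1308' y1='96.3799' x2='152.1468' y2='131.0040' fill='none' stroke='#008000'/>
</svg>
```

G21
G90
G0 X12.1065 Y26.0802
M4 S510
G1 X10.0265 Y23.2301 F1507
G1 X9.0696 Y23.6075 F1507
G1 X9.2358 Y27.2124 F1507
G1 X10.5252 Y34.0447 F1507
G1 X12.9376 Y44.1046 F1507
G1 X16.4732 Y57.3919 F1507
M5
G0 X96.1308 Y57.8005
M4 S510
G1 X152.1468 Y23.1764 F1507
M5
G0 X0.0000 Y0.0000

viewBox `0 0 186.6075 154.1804` with mm width/height → 1 unit = 1 mm. Flip: y_m = 154.1804 − y_svg.

**Shape 1** — `<path>` quadratic bezier, stroke `#008000` → score (S510, F1507). Control points (SVG): P0=(12.1065,128.1002), P1=(4.1818,141.4917), P2=(16.4732,96.7885); sampled at t=k/6. Machine vertices: (12.1065,26.0802) → (10.0265,23.2301) → (9.0696,23.6075) → (9.2358,27.2124) → (10.5252,34.0447) → (12.9376,44.1046) → (16.4732,57.3919). Open path.

**Shape 2** — `<line>` line segment, stroke `#008000` → score (S510, F1507). Machine vertices: (96.1308,57.8005) → (152.1468,23.1764). Open path.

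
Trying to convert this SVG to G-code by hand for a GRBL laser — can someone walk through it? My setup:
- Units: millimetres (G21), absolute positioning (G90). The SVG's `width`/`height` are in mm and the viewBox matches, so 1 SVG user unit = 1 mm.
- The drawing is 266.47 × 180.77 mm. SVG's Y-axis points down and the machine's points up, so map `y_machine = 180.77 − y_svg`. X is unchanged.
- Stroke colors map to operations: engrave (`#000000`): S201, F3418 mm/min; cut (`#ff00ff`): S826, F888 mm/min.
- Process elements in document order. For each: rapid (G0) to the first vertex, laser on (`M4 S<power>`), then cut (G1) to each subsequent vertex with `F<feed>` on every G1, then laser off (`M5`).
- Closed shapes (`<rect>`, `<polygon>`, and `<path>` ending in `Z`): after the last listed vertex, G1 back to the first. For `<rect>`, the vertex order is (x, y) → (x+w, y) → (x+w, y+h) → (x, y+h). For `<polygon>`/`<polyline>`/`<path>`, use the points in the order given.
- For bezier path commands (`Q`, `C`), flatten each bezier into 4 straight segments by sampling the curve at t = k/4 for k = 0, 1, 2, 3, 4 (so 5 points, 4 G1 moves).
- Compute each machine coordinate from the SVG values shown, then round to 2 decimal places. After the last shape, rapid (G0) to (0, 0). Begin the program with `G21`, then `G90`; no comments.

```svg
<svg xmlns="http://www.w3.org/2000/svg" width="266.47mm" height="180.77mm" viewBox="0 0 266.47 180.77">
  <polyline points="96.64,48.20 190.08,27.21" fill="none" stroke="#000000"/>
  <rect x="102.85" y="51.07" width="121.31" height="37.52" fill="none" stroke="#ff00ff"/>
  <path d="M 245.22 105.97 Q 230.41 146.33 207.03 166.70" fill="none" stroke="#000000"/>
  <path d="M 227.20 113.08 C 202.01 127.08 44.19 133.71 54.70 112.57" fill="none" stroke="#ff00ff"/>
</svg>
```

1 u = 1 mm; y_m = 180.77 − y.

[1] `<polyline>` line segment, #000000→engrave S201 F3418: (96.64,132.57) → (190.08,153.56)

[2] `<rect>` rectangle, #ff00ff→cut S826 F888: (102.85,129.70) → (224.16,129.70) → (224.16,92.18) → (102.85,92.18) → (102.85,129.70) (closed)

[3] `<path>` quadratic bezier, #000000→engrave S201 F3418: (245.22,74.80) → (237.28,55.87) → (228.27,39.44) → (218.18,25.50) → (207.03,14.07)

[4] `<path>` cubic bezier, #ff00ff→cut S826 F888: (227.20,67.69) → (188.14,58.89) → (127.56,54.77) → (73.68,57.23) → (54.70,68.20)

G21
G90
G0 X96.64 Y132.57
M4 S201
G1 X190.08 Y153.56 F3418
M5
G0 X102.85 Y129.70
M4 S826
G1 X224.16 Y129.70 F888
G1 X224.16 Y92.18 F888
G1 X102.85 Y92.18 F888
G1 X102.85 Y129.70 F888
M5
G0 X245.22 Y74.80
M4 S201
G1 X237.28 Y55.87 F3418
G1 X228.27 Y39.44 F3418
G1 X218.18 Y25.50 F3418
G1 X207.03 Y14.07 F3418
M5
G0 X227.20 Y67.69
M4 S826
G1 X188.14 Y58.89 F888
G1 X127.56 Y54.77 F888
G1 X73.68 Y57.23 F888
G1 X54.70 Y68.20 F888
M5
G0 X0.00 Y0.00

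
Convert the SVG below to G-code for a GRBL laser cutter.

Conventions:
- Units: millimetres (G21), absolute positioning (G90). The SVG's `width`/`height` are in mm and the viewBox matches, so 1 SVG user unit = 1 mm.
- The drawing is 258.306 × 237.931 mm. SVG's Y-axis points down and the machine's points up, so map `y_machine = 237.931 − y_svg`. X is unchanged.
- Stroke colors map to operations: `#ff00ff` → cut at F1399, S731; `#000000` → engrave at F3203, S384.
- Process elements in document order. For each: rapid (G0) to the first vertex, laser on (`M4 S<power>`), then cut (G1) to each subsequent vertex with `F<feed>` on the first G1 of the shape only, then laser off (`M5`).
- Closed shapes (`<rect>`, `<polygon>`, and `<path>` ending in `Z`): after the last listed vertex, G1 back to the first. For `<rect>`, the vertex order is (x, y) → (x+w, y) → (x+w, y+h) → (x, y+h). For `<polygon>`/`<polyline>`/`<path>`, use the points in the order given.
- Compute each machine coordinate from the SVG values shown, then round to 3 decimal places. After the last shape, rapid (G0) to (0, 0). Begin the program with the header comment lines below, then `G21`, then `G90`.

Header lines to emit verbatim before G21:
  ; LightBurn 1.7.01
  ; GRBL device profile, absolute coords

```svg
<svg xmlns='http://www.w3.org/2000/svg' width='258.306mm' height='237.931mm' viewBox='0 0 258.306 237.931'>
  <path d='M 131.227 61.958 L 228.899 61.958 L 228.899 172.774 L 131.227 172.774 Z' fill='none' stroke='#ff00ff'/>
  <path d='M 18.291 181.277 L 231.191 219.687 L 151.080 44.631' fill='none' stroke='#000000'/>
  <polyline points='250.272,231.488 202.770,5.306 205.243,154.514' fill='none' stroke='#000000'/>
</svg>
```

Since the viewBox matches the mm dimensions, user units are millimetres directly. The only transform is the Y-flip y_m = 237.931 − y_svg.

Shape 1 is a rectangle drawn with `<path>`. Its stroke #ff00ff means cut at S731, F1399. After flipping Y the toolpath is (131.227,175.973) → (228.899,175.973) → (228.899,65.157) → (131.227,65.157) → (131.227,175.973), returning to the start.

Shape 2 is a open polyline drawn with `<path>`. Its stroke #000000 means engrave at S384, F3203. After flipping Y the toolpath is (18.291,56.654) → (231.191,18.244) → (151.080,193.300).

Shape 3 is a open polyline drawn with `<polyline>`. Its stroke #000000 means engrave at S384, F3203. After flipping Y the toolpath is (250.272,6.443) → (202.770,232.625) → (205.243,83.417).

; LightBurn 1.7.01
; GRBL device profile, absolute coords
G21
G90
G0 X131.227 Y175.973
M4 S731
G1 X228.899 Y175.973 F1399
G1 X228.899 Y65.157
G1 X131.227 Y65.157
G1 X131.227 Y175.973
M5
G0 X18.291 Y56.654
M4 S384
G1 X231.191 Y18.244 F3203
G1 X151.080 Y193.300
M5
G0 X250.272 Y6.443
M4 S384
G1 X202.770 Y232.625 F3203
G1 X205.243 Y83.417
M5
G0 X0.000 Y0.000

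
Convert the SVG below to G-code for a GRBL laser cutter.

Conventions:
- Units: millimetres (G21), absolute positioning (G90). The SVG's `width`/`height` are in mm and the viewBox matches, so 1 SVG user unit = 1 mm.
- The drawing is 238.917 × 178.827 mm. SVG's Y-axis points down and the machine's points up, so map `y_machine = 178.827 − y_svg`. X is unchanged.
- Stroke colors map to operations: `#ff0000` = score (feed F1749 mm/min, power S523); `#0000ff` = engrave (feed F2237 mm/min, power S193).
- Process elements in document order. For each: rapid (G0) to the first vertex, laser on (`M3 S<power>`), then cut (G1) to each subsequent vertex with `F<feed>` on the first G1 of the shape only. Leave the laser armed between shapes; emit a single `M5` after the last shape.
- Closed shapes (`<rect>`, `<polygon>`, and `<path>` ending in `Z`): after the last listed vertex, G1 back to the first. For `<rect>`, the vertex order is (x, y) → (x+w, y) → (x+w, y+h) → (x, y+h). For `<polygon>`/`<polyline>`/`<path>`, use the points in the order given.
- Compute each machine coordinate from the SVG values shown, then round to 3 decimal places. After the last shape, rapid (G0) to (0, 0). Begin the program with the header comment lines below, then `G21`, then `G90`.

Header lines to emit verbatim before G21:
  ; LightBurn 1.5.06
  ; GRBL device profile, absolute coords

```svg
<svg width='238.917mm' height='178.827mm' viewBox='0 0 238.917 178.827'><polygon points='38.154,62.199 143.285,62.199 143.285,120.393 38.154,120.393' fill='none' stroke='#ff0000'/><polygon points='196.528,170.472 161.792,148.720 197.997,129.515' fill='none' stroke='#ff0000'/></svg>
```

; LightBurn 1.5.06
; GRBL device profile, absolute coords
G21
G90
G0 X38.154 Y116.628
M3 S523
G1 X143.285 Y116.628 F1749
G1 X143.285 Y58.434
G1 X38.154 Y58.434
G1 X38.154 Y116.628
G0 X196.528 Y8.355
M3 S523
G1 X161.792 Y30.107 F1749
G1 X197.997 Y49.312
G1 X196.528 Y8.355
M5
G0 X0.000 Y0.000

viewBox `0 0 238.917 178.827` with mm width/height → 1 unit = 1 mm. Flip: y_m = 178.827 − y_svg.

**Shape 1** — `<polygon>` rectangle, stroke `#ff0000` → score (S523, F1749). Machine vertices: (38.154,116.628) → (143.285,116.628) → (143.285,58.434) → (38.154,58.434) → (38.154,116.628). Closed: final G1 returns to the first vertex.

**Shape 2** — `<polygon>` regular polygon, stroke `#ff0000` → score (S523, F1749). Machine vertices: (196.528,8.355) → (161.792,30.107) → (197.997,49.312) → (196.528,8.355). Closed: final G1 returns to the first vertex.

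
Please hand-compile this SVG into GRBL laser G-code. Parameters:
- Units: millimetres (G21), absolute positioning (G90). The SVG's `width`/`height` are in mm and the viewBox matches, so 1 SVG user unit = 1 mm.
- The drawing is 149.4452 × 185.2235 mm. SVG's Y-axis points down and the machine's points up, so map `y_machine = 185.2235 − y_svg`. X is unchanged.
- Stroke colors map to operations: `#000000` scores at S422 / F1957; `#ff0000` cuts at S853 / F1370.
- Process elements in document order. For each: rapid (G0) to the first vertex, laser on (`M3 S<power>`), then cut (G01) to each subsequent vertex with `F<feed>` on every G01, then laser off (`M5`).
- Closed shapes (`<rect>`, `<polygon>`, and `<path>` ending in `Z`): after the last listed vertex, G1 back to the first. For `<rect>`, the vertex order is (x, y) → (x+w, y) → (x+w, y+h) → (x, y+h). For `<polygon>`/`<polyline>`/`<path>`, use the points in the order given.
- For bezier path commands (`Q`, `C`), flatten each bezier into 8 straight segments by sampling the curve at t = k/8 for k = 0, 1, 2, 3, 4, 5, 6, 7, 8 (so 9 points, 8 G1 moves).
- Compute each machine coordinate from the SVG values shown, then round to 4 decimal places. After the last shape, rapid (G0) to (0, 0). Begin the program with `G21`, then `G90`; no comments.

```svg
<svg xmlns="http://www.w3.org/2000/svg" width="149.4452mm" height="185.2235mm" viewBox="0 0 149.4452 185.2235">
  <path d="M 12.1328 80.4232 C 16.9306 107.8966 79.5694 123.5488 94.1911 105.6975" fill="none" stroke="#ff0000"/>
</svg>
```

G21
G90
G0 X12.1328 Y104.8003
M3 S853
G01 X16.4365 Y95.0942 F1370
G01 X24.9223 Y86.7505 F1370
G01 X36.3496 Y80.0232 F1370
G01 X49.4780 Y75.1664 F1370
G01 X63.0668 Y72.4342 F1370
G01 X75.8757 Y72.0806 F1370
G01 X86.6639 Y74.3599 F1370
G01 X94.1911 Y79.5260 F1370
M5
G0 X0.0000 Y0.0000

viewBox `0 0 149.4452 185.2235` with mm width/height → 1 unit = 1 mm. Flip: y_m = 185.2235 − y_svg.

**Shape 1** — `<path>` cubic bezier, stroke `#ff0000` → cut (S853, F1370). Control points (SVG): P0=(12.1328,80.4232), P1=(16.9306,107.8966), P2=(79.5694,123.5488), P3=(94.1911,105.6975); sampled at t=k/8. Machine vertices: (12.1328,104.8003) → (16.4365,95.0942) → (24.9223,86.7505) → (36.3496,80.0232) → (49.4780,75.1664) → (63.0668,72.4342) → (75.8757,72.0806) → (86.6639,74.3599) → (94.1911,79.5260). Open path.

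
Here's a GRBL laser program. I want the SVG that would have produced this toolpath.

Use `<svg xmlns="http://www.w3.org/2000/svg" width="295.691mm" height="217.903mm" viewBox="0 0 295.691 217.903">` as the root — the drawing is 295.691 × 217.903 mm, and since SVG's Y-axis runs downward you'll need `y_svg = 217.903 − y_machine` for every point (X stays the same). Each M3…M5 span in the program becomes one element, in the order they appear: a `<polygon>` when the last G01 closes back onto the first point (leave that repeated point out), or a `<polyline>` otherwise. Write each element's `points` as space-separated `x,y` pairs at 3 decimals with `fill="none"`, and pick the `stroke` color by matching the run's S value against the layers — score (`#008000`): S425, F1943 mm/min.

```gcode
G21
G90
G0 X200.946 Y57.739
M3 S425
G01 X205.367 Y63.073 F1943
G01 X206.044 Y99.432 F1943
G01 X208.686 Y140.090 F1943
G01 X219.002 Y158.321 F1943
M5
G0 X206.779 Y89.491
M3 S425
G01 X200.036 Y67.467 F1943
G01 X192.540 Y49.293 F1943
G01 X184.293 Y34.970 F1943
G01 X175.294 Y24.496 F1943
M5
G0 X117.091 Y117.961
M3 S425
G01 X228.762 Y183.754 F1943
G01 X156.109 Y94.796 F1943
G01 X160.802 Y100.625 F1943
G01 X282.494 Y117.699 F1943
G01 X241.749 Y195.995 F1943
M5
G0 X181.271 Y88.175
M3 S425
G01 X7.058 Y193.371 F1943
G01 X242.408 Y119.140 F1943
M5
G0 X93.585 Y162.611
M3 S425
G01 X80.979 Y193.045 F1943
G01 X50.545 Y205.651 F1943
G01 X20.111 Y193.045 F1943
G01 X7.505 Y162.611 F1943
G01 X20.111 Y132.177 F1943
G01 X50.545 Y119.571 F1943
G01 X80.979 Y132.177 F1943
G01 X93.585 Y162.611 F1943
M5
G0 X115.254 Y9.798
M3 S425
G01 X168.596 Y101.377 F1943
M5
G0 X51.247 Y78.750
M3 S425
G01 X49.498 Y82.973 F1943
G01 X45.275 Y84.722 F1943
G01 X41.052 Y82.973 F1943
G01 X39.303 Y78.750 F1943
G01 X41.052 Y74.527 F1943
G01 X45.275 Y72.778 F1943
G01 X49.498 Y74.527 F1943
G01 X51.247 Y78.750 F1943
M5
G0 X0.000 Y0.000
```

<svg xmlns="http://www.w3.org/2000/svg" width="295.691mm" height="217.903mm" viewBox="0 0 295.691 217.903">
  <polyline points="200.946,160.164 205.367,154.830 206.044,118.471 208.686,77.813 219.002,59.582" fill="none" stroke="#008000"/>
  <polyline points="206.779,128.412 200.036,150.436 192.540,168.610 184.293,182.933 175.294,193.407" fill="none" stroke="#008000"/>
  <polyline points="117.091,99.942 228.762,34.149 156.109,123.107 160.802,117.278 282.494,100.204 241.749,21.908" fill="none" stroke="#008000"/>
  <polyline points="181.271,129.728 7.058,24.532 242.408,98.763" fill="none" stroke="#008000"/>
  <polygon points="93.585,55.292 80.979,24.858 50.545,12.252 20.111,24.858 7.505,55.292 20.111,85.726 50.545,98.332 80.979,85.726" fill="none" stroke="#008000"/>
  <polyline points="115.254,208.105 168.596,116.526" fill="none" stroke="#008000"/>
  <polygon points="51.247,139.153 49.498,134.930 45.275,133.181 41.052,134.930 39.303,139.153 41.052,143.376 45.275,145.125 49.498,143.376" fill="none" stroke="#008000"/>
</svg>

y_svg = 217.903 − y_m. Every run uses S425, so all elements get stroke `#008000` (score).

[1] open run; points: 200.946,160.164 205.367,154.830 206.044,118.471 208.686,77.813 219.002,59.582

[2] open run; points: 206.779,128.412 200.036,150.436 192.540,168.610 184.293,182.933 175.294,193.407

[3] open run; points: 117.091,99.942 228.762,34.149 156.109,123.107 160.802,117.278 282.494,100.204 241.749,21.908

[4] open run; points: 181.271,129.728 7.058,24.532 242.408,98.763

[5] closed run; points: 93.585,55.292 80.979,24.858 50.545,12.252 20.111,24.858 7.505,55.292 20.111,85.726 50.545,98.332 80.979,85.726

[6] open run; points: 115.254,208.105 168.596,116.526

[7] closed run; points: 51.247,139.153 49.498,134.930 45.275,133.181 41.052,134.930 39.303,139.153 41.052,143.376 45.275,145.125 49.498,143.376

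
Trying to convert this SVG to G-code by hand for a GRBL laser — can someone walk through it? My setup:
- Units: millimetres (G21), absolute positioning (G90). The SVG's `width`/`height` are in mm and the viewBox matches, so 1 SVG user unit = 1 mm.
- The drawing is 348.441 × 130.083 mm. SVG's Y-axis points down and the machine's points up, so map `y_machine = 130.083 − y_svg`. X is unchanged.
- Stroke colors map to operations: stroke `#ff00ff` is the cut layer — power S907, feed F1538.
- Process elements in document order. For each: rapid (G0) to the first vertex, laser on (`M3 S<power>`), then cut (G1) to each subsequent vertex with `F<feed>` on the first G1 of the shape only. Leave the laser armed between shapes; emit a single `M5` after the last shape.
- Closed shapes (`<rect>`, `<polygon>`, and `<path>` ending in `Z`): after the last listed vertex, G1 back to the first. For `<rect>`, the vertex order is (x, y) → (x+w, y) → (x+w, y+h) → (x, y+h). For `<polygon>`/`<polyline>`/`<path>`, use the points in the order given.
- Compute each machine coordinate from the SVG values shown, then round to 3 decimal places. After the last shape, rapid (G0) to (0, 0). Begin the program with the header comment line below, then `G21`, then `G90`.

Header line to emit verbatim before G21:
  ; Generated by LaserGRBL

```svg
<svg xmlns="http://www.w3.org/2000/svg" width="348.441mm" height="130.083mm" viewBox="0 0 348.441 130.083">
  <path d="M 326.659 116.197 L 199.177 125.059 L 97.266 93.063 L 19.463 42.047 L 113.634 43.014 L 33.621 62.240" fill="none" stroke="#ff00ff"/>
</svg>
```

Since the viewBox matches the mm dimensions, user units are millimetres directly. The only transform is the Y-flip y_m = 130.083 − y_svg.

Shape 1 is a open polyline drawn with `<path>`. Its stroke #ff00ff means cut at S907, F1538. After flipping Y the toolpath is (326.659,13.886) → (199.177,5.024) → (97.266,37.020) → (19.463,88.036) → (113.634,87.069) → (33.621,67.843).

; Generated by LaserGRBL
G21
G90
G0 X326.659 Y13.886
M3 S907
G1 X199.177 Y5.024 F1538
G1 X97.266 Y37.020
G1 X19.463 Y88.036
G1 X113.634 Y87.069
G1 X33.621 Y67.843
M5
G0 X0.000 Y0.000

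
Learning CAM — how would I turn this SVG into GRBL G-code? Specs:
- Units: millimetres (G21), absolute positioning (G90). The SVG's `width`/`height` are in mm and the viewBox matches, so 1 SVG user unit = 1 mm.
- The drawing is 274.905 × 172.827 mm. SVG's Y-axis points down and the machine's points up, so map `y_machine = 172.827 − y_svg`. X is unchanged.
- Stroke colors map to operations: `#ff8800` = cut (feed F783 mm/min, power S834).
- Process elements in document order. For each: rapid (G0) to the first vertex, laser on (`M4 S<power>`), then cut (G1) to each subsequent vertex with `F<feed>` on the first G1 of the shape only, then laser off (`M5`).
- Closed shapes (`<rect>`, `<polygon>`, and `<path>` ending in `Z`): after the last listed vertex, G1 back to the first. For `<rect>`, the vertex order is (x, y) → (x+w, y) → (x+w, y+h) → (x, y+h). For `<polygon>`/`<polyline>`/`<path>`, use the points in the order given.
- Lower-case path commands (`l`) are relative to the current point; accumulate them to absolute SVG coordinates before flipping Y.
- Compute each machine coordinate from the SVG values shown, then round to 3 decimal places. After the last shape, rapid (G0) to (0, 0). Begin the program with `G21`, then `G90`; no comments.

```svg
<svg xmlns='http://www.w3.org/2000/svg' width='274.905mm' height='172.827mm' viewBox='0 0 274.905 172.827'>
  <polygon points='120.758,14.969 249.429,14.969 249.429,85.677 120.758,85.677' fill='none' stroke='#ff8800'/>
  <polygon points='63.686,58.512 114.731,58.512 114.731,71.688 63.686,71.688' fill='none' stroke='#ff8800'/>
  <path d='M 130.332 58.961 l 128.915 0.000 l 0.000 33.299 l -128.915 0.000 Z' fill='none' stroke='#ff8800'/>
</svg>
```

G21
G90
G0 X120.758 Y157.858
M4 S834
G1 X249.429 Y157.858 F783
G1 X249.429 Y87.150
G1 X120.758 Y87.150
G1 X120.758 Y157.858
M5
G0 X63.686 Y114.315
M4 S834
G1 X114.731 Y114.315 F783
G1 X114.731 Y101.139
G1 X63.686 Y101.139
G1 X63.686 Y114.315
M5
G0 X130.332 Y113.866
M4 S834
G1 X259.247 Y113.866 F783
G1 X259.247 Y80.567
G1 X130.332 Y80.567
G1 X130.332 Y113.866
M5
G0 X0.000 Y0.000

Since the viewBox matches the mm dimensions, user units are millimetres directly. The only transform is the Y-flip y_m = 172.827 − y_svg.

Shape 1 is a rectangle drawn with `<polygon>`. Its stroke #ff8800 means cut at S834, F783. After flipping Y the toolpath is (120.758,157.858) → (249.429,157.858) → (249.429,87.150) → (120.758,87.150) → (120.758,157.858), returning to the start.

Shape 2 is a rectangle drawn with `<polygon>`. Its stroke #ff8800 means cut at S834, F783. After flipping Y the toolpath is (63.686,114.315) → (114.731,114.315) → (114.731,101.139) → (63.686,101.139) → (63.686,114.315), returning to the start.

Shape 3 is a rectangle drawn with `<path>`. Its stroke #ff8800 means cut at S834, F783. After flipping Y the toolpath is (130.332,113.866) → (259.247,113.866) → (259.247,80.567) → (130.332,80.567) → (130.332,113.866), returning to the start.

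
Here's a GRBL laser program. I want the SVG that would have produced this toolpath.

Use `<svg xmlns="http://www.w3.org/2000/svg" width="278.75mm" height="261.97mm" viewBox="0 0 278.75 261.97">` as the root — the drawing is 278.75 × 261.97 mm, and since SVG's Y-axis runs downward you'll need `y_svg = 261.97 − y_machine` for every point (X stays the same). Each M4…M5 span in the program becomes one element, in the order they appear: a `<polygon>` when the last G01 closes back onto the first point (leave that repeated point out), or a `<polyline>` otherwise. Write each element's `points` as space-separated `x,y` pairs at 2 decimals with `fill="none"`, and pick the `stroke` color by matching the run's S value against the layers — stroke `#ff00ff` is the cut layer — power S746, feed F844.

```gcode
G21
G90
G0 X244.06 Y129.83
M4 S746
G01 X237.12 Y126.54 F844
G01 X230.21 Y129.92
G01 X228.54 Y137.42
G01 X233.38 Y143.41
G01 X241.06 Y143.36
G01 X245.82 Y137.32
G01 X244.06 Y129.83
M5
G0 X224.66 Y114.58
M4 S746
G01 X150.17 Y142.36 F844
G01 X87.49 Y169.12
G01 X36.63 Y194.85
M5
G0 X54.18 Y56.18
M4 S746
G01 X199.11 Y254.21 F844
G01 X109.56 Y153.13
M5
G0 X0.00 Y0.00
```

Machine Y-up, SVG Y-down with viewBox height 261.97, so y_svg = 261.97 − y_machine; X carries over. Every run uses S746, so all elements get stroke `#ff00ff` (cut).

Run 1: The run returns to its start, so emit a `<polygon>` with points (Y-flipped): 244.06,132.14 237.12,135.43 230.21,132.05 228.54,124.55 233.38,118.56 241.06,118.61 245.82,124.65.

Run 2: The run is open, so emit a `<polyline>` with points (Y-flipped): 224.66,147.39 150.17,119.61 87.49,92.85 36.63,67.12.

Run 3: The run is open, so emit a `<polyline>` with points (Y-flipped): 54.18,205.79 199.11,7.76 109.56,108.84.

<svg xmlns="http://www.w3.org/2000/svg" width="278.75mm" height="261.97mm" viewBox="0 0 278.75 261.97">
  <polygon points="244.06,132.14 237.12,135.43 230.21,132.05 228.54,124.55 233.38,118.56 241.06,118.61 245.82,124.65" fill="none" stroke="#ff00ff"/>
  <polyline points="224.66,147.39 150.17,119.61 87.49,92.85 36.63,67.12" fill="none" stroke="#ff00ff"/>
  <polyline points="54.18,205.79 199.11,7.76 109.56,108.84" fill="none" stroke="#ff00ff"/>
</svg>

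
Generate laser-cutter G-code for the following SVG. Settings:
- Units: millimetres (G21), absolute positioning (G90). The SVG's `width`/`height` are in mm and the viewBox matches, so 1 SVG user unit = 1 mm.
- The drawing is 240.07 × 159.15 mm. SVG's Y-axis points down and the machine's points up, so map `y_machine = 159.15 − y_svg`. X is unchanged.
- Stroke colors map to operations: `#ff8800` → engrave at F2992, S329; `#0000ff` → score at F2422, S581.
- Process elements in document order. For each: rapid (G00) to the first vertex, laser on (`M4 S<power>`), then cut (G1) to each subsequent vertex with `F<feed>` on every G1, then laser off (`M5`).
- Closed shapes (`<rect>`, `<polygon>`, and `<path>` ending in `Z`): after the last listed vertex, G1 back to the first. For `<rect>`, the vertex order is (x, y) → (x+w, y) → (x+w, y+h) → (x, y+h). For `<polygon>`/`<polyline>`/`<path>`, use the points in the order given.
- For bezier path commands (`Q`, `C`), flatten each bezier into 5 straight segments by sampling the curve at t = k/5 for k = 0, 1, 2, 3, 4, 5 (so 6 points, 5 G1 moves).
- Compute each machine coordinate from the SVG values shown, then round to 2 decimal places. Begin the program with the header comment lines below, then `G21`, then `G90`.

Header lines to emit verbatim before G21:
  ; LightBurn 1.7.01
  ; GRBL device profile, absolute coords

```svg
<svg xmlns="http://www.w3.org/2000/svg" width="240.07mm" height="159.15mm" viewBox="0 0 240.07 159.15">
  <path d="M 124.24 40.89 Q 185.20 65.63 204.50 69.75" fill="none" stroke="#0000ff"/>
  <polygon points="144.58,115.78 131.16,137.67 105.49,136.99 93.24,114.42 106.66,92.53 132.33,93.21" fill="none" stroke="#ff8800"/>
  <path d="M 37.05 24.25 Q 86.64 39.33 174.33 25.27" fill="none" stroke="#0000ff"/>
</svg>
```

viewBox `0 0 240.07 159.15` with mm width/height → 1 unit = 1 mm. Flip: y_m = 159.15 − y_svg.

**Shape 1** — `<path>` quadratic bezier, stroke `#0000ff` → score (S581, F2422). Control points (SVG): P0=(124.24,40.89), P1=(185.20,65.63), P2=(204.50,69.75); sampled at t=k/5. Machine vertices: (124.24,118.26) → (146.96,109.19) → (166.34,101.77) → (182.39,96.00) → (195.11,91.87) → (204.50,89.40). Open path.

**Shape 2** — `<polygon>` regular polygon, stroke `#ff8800` → engrave (S329, F2992). Machine vertices: (144.58,43.37) → (131.16,21.48) → (105.49,22.16) → (93.24,44.73) → (106.66,66.62) → (132.33,65.94) → (144.58,43.37). Closed: final G1 returns to the first vertex.

**Shape 3** — `<path>` quadratic bezier, stroke `#0000ff` → score (S581, F2422). Control points (SVG): P0=(37.05,24.25), P1=(86.64,39.33), P2=(174.33,25.27); sampled at t=k/5. Machine vertices: (37.05,134.90) → (58.41,130.03) → (82.82,127.50) → (110.27,127.29) → (140.78,129.42) → (174.33,133.88). Open path.

; LightBurn 1.7.01
; GRBL device profile, absolute coords
G21
G90
G00 X124.24 Y118.26
M4 S581
G1 X146.96 Y109.19 F2422
G1 X166.34 Y101.77 F2422
G1 X182.39 Y96.00 F2422
G1 X195.11 Y91.87 F2422
G1 X204.50 Y89.40 F2422
M5
G00 X144.58 Y43.37
M4 S329
G1 X131.16 Y21.48 F2992
G1 X105.49 Y22.16 F2992
G1 X93.24 Y44.73 F2992
G1 X106.66 Y66.62 F2992
G1 X132.33 Y65.94 F2992
G1 X144.58 Y43.37 F2992
M5
G00 X37.05 Y134.90
M4 S581
G1 X58.41 Y130.03 F2422
G1 X82.82 Y127.50 F2422
G1 X110.27 Y127.29 F2422
G1 X140.78 Y129.42 F2422
G1 X174.33 Y133.88 F2422
M5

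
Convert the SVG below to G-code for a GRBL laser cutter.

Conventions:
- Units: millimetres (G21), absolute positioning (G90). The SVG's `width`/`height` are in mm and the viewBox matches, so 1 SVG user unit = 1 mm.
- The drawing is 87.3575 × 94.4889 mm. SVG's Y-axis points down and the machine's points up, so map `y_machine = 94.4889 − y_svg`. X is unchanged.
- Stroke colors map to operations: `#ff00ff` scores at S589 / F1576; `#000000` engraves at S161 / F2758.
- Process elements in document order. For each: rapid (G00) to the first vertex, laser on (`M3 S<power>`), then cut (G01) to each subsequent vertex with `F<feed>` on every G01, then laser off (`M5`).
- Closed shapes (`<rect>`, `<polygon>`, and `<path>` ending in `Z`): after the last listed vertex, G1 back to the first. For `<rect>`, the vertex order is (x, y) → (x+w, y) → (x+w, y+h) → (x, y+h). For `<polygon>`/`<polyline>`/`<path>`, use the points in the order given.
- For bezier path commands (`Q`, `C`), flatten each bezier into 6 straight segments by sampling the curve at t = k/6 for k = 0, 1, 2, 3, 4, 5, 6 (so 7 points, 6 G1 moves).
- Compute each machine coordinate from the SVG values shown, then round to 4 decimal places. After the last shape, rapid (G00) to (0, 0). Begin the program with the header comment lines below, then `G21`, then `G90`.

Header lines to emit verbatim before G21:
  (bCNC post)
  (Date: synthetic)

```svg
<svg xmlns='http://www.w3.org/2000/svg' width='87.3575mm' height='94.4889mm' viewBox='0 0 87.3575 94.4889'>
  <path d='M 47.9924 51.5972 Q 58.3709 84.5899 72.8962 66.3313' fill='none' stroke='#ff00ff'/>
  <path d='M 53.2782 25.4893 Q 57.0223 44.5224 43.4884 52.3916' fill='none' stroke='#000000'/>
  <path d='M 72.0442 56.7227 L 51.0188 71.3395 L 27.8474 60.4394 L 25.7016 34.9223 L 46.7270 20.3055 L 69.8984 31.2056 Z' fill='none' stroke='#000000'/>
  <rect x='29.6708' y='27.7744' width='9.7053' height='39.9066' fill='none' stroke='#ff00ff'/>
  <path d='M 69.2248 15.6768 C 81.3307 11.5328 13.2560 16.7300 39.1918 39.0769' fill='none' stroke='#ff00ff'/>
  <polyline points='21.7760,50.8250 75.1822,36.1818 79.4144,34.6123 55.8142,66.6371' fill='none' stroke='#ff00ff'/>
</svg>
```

(bCNC post)
(Date: synthetic)
G21
G90
G00 X47.9924 Y42.8917
M3 S589
G01 X51.5671 Y33.3178 F1576
G01 X55.3722 Y26.5912 F1576
G01 X59.4076 Y22.7118 F1576
G01 X63.6734 Y21.6798 F1576
G01 X68.1696 Y23.4950 F1576
G01 X72.8962 Y28.1576 F1576
M5
G00 X53.2782 Y68.9996
M3 S161
G01 X54.0463 Y62.9653 F2758
G01 X53.8545 Y57.5513 F2758
G01 X52.7028 Y52.7575 F2758
G01 X50.5912 Y48.5839 F2758
G01 X47.5198 Y45.0305 F2758
G01 X43.4884 Y42.0973 F2758
M5
G00 X72.0442 Y37.7662
M3 S161
G01 X51.0188 Y23.1494 F2758
G01 X27.8474 Y34.0495 F2758
G01 X25.7016 Y59.5666 F2758
G01 X46.7270 Y74.1834 F2758
G01 X69.8984 Y63.2833 F2758
G01 X72.0442 Y37.7662 F2758
M5
G00 X29.6708 Y66.7145
M3 S589
G01 X39.3761 Y66.7145 F1576
G01 X39.3761 Y26.8079 F1576
G01 X29.6708 Y26.8079 F1576
G01 X29.6708 Y66.7145 F1576
M5
G00 X69.2248 Y78.8121
M3 S589
G01 X69.4025 Y80.0695 F1576
G01 X61.0554 Y79.5532 F1576
G01 X49.0221 Y77.0461 F1576
G01 X38.1413 Y72.3315 F1576
G01 X33.2517 Y65.1925 F1576
G01 X39.1918 Y55.4120 F1576
M5
G00 X21.7760 Y43.6639
M3 S589
G01 X75.1822 Y58.3071 F1576
G01 X79.4144 Y59.8766 F1576
G01 X55.8142 Y27.8518 F1576
M5
G00 X0.0000 Y0.0000

viewBox `0 0 87.3575 94.4889` with mm width/height → 1 unit = 1 mm. Flip: y_m = 94.4889 − y_svg.

**Shape 1** — `<path>` quadratic bezier, stroke `#ff00ff` → score (S589, F1576). Control points (SVG): P0=(47.9924,51.5972), P1=(58.3709,84.5899), P2=(72.8962,66.3313); sampled at t=k/6. Machine vertices: (47.9924,42.8917) → (51.5671,33.3178) → (55.3722,26.5912) → (59.4076,22.7118) → (63.6734,21.6798) → (68.1696,23.4950) → (72.8962,28.1576). Open path.

**Shape 2** — `<path>` quadratic bezier, stroke `#000000` → engrave (S161, F2758). Control points (SVG): P0=(53.2782,25.4893), P1=(57.0223,44.5224), P2=(43.4884,52.3916); sampled at t=k/6. Machine vertices: (53.2782,68.9996) → (54.0463,62.9653) → (53.8545,57.5513) → (52.7028,52.7575) → (50.5912,48.5839) → (47.5198,45.0305) → (43.4884,42.0973). Open path.

**Shape 3** — `<path>` regular polygon, stroke `#000000` → engrave (S161, F2758). Machine vertices: (72.0442,37.7662) → (51.0188,23.1494) → (27.8474,34.0495) → (25.7016,59.5666) → (46.7270,74.1834) → (69.8984,63.2833) → (72.0442,37.7662). Closed: final G1 returns to the first vertex.

**Shape 4** — `<rect>` rectangle, stroke `#ff00ff` → score (S589, F1576). Machine vertices: (29.6708,66.7145) → (39.3761,66.7145) → (39.3761,26.8079) → (29.6708,26.8079) → (29.6708,66.7145). Closed: final G1 returns to the first vertex.

**Shape 5** — `<path>` cubic bezier, stroke `#ff00ff` → score (S589, F1576). Control points (SVG): P0=(69.2248,15.6768), P1=(81.3307,11.5328), P2=(13.2560,16.7300), P3=(39.1918,39.0769); sampled at t=k/6. Machine vertices: (69.2248,78.8121) → (69.4025,80.0695) → (61.0554,79.5532) → (49.0221,77.0461) → (38.1413,72.3315) → (33.2517,65.1925) → (39.1918,55.4120). Open path.

**Shape 6** — `<polyline>` open polyline, stroke `#ff00ff` → score (S589, F1576). Machine vertices: (21.7760,43.6639) → (75.1822,58.3071) → (79.4144,59.8766) → (55.8142,27.8518). Open path.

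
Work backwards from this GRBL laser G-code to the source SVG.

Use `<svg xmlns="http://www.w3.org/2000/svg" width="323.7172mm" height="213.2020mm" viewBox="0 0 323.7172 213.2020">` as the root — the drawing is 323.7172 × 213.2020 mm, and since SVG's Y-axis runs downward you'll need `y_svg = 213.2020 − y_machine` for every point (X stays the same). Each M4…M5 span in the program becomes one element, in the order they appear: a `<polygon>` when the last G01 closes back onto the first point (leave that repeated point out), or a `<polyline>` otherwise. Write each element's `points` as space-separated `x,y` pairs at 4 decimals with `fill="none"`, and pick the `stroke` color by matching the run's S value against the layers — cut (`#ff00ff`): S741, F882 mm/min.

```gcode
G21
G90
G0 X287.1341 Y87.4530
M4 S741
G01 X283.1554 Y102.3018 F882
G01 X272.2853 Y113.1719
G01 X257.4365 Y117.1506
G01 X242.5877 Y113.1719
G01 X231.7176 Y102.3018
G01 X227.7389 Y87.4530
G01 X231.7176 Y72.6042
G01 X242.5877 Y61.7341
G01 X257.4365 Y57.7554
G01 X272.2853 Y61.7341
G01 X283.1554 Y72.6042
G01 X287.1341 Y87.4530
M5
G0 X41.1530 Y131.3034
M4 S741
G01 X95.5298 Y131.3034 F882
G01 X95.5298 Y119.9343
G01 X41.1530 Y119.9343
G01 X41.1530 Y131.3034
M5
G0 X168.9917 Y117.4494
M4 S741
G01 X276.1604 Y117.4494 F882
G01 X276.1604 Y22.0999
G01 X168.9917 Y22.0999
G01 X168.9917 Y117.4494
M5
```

<svg xmlns="http://www.w3.org/2000/svg" width="323.7172mm" height="213.2020mm" viewBox="0 0 323.7172 213.2020">
  <polygon points="287.1341,125.7490 283.1554,110.9002 272.2853,100.0301 257.4365,96.0514 242.5877,100.0301 231.7176,110.9002 227.7389,125.7490 231.7176,140.5978 242.5877,151.4679 257.4365,155.4466 272.2853,151.4679 283.1554,140.5978" fill="none" stroke="#ff00ff"/>
  <polygon points="41.1530,81.8986 95.5298,81.8986 95.5298,93.2677 41.1530,93.2677" fill="none" stroke="#ff00ff"/>
  <polygon points="168.9917,95.7526 276.1604,95.7526 276.1604,191.1021 168.9917,191.1021" fill="none" stroke="#ff00ff"/>
</svg>

Each laser-on run becomes one SVG element. Flip Y back into SVG space with y_svg = 213.2020 − y_machine. Every run uses S741, so all elements get stroke `#ff00ff` (cut).

Run 1: The run returns to its start, so emit a `<polygon>` with points (Y-flipped): 287.1341,125.7490 283.1554,110.9002 272.2853,100.0301 257.4365,96.0514 242.5877,100.0301 231.7176,110.9002 227.7389,125.7490 231.7176,140.5978 242.5877,151.4679 257.4365,155.4466 272.2853,151.4679 283.1554,140.5978.

Run 2: The run returns to its start, so emit a `<polygon>` with points (Y-flipped): 41.1530,81.8986 95.5298,81.8986 95.5298,93.2677 41.1530,93.2677.

Run 3: The run returns to its start, so emit a `<polygon>` with points (Y-flipped): 168.9917,95.7526 276.1604,95.7526 276.1604,191.1021 168.9917,191.1021.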